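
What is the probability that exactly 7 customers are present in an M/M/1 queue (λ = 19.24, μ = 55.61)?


ρ = 19.24/55.61 = 0.3460
P_n = (1−ρ)·ρ^n = (1 − 0.3460)·0.3460^7 = 0.6540·0.0005934 = 0.0003881

Final: 0.0003881


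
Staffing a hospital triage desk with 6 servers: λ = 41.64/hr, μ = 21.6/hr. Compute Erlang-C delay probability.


a = λ/μ = 1.9278; ρ = a/6 = 0.3213
P₀ = 0.145299 (from M/M/c formula)
C(c,a) = [a^c/(c!(1−ρ))]·P₀ = [51.32652/(720·0.6787)]·0.145299
= 0.10503·0.145299 = 0.015261

Final: 0.015261


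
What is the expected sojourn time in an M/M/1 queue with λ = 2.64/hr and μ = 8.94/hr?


W = 1/(μ−λ) = 1/(8.94 − 2.64) = 1/6.30 = 0.1587 hr

Final: 0.1587 hr


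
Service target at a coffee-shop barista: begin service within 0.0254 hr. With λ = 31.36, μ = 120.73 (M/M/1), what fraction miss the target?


ρ = 31.36/120.73 = 0.2598
P(Wq > t) = ρ·e^{−(μ−λ)t} = 0.2598·e^{−2.2700}
= 0.2598·0.103312 = 0.026836

Final: 0.026836


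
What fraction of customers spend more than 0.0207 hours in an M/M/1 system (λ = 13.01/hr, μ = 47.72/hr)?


W ~ Exponential(μ−λ) for M/M/1.
μ − λ = 47.72 − 13.01 = 34.7100
P(W > t) = e^{−(μ−λ)t} = e^{−0.7185} = 0.487484

Final: 0.487484


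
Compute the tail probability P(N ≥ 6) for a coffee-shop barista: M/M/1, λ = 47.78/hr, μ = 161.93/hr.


ρ = 47.78/161.93 = 0.2951
P(N ≥ n) = ρ^n = 0.2951^6 = 0.0006600

Final: 0.0006600


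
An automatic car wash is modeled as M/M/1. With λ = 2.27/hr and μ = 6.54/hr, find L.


ρ = λ/μ = 2.27/6.54 = 0.3471
L = ρ/(1−ρ) = 0.3471/(1 − 0.3471) = 0.3471/0.6529 = 0.5316

Final: 0.5316


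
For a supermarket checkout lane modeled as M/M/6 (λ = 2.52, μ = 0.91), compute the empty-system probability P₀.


a = λ/μ = 2.52/0.91 = 2.7692; ρ = a/c = 0.4615
Σ_{k=0}^{5} a^k/k! (terms k=0..5) = 1.00000 + 2.76923 + 3.83432 + 3.53937 + 2.45033 + 1.35711 = 14.95036
Tail: a^6/(6!(1−ρ)) = 450.97752/(720·0.5385) = 1.16324
P₀ = 1/(14.95036 + 1.16324) = 1/16.11360 = 0.062059

Final: 0.062059


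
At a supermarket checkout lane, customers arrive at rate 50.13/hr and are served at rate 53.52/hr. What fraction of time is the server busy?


ρ = λ/μ = 50.13/53.52 = 0.9367

Final: 0.9367


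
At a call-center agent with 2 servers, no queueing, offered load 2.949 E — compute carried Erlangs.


B(2,2.949) = 0.524062 (Erlang-B)
Carried load = a(1 − B) = 2.949·(1 − 0.524062) = 2.949·0.475938 = 1.4035 E

Final: 1.4035 Erlangs


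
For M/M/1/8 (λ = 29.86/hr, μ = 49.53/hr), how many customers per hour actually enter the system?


ρ = 0.6029; P_K = (1−ρ)ρ^8/(1−ρ^9) = 0.007003
λ_eff = λ(1 − P_K) = 29.86·(1 − 0.007003) = 29.86·0.992997 = 29.6509 /hr

Final: 29.6509 /hr


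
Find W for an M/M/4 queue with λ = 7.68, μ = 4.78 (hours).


a = 1.6067; ρ = 0.4017; P₀ = 0.197911
Lq = P₀·a^c·ρ/(c!(1−ρ)²) = 0.06166
Wq = Lq/λ = 0.06166/7.68 = 0.008028 hr
W = Wq + 1/μ = 0.008028 + 0.20921 = 0.21723 hr

Final: 0.21723 hr


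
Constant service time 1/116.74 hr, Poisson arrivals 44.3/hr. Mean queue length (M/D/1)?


ρ = 44.3/116.74 = 0.3795
M/D/1: Lq = ρ²/(2(1−ρ)) = 0.1440/(2·0.6205) = 0.11603

Final: 0.11603


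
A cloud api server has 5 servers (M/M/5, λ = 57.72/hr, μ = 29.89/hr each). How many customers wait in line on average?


a = λ/μ = 1.9311; ρ = a/5 = 0.3862
P₀ = 0.144096
Lq = P₀·a^c·ρ / (c!·(1−ρ)²) = 0.144096·26.85357·0.3862/(120·0.37673)
= 0.03306

Final: 0.03306


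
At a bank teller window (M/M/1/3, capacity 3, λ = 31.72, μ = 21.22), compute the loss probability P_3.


ρ = λ/μ = 31.72/21.22 = 1.4948
P_K = (1−ρ)ρ^K/(1−ρ^(K+1)) = (-0.4948·3.340130)/(1 − 4.992881)
= -1.652751/-3.992881 = 0.413924

Final: 0.413924


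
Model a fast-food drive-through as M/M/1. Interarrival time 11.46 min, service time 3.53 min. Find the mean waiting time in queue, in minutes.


λ = 60/11.46 = 5.2356 /hr
μ = 60/3.53 = 16.9972 /hr
ρ = λ/μ = 5.2356/16.9972 = 0.3080
Wq = ρ/(μ−λ) = 0.3080/(16.9972−5.2356) = 0.02619 hr
In minutes: 0.02619·60 = 1.571 min

Final: 1.571 min


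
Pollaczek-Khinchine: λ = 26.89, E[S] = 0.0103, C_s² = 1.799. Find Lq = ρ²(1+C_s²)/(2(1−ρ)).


ρ = λ·E[S] = 26.89·0.0103 = 0.2770
Lq = ρ²(1+C_s²)/(2(1−ρ)) = 0.07671·(1+1.799)/(2·0.7230)
= 0.07671·2.7990/1.4461 = 0.14848

Final: 0.14848


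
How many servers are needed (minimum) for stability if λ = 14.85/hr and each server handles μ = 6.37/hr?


Stability requires cμ > λ ⇔ c > λ/μ.
λ/μ = 14.85/6.37 = 2.3312
Minimum integer c = ⌊2.3312⌋ + 1 = 3
Check: 3·6.37 = 19.11 > 14.85, while 2·6.37 = 12.74 ≤ 14.85

Final: 3 servers


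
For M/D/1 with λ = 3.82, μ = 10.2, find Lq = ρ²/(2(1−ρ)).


ρ = 3.82/10.2 = 0.3745
M/D/1: Lq = ρ²/(2(1−ρ)) = 0.1403/(2·0.6255) = 0.11212

Final: 0.11212


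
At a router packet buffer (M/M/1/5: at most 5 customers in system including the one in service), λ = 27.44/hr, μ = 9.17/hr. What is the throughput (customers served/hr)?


ρ = 2.9924; P_K = (1−ρ)ρ^5/(1−ρ^6) = 0.666745
λ_eff = λ(1 − P_K) = 27.44·(1 − 0.666745) = 27.44·0.333255 = 9.1445 /hr

Final: 9.1445 /hr


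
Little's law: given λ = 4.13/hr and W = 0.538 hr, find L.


L = λW = 4.13·0.538 = 2.2219

Final: 2.2219


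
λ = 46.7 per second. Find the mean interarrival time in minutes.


Mean interarrival time = 1/λ = 1/46.7 second = 0.02141 second
In minutes: 0.02141 × 0.0166667 = 0.0003569 min

Final: 0.0003569 min


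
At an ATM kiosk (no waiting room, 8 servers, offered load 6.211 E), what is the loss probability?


B(c,a) = (a^c/c!) / Σ_{k=0}^{c} a^k/k!
a^8/8! = 54.925208
Σ terms (k=0..8): 1.00000 + 6.21100 + 19.28826 + 39.93313 + 62.00617 + 77.02406 + 79.73274 + 70.74572 + 54.92521 = 410.866279
B = 54.925208/410.866279 = 0.133681

Final: 0.133681


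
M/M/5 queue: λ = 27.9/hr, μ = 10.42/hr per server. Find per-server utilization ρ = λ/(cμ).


ρ = λ/(cμ) = 27.9/(5·10.42) = 27.9/52.10 = 0.5355

Final: 0.5355


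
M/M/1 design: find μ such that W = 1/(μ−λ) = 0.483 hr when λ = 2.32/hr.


W = 1/(μ−λ) ⇒ μ − λ = 1/W = 1/0.483 = 2.0704
μ = λ + 1/W = 2.32 + 2.0704 = 4.3904 per hr

Final: 4.3904 /hr


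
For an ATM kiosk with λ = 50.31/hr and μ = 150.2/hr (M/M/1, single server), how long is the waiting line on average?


ρ = 50.31/150.2 = 0.3350
Lq = ρ²/(1−ρ) = 0.1122/0.6650 = 0.1687

Final: 0.1687


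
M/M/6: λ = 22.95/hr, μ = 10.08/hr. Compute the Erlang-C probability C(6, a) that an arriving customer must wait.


a = λ/μ = 2.2768; ρ = a/6 = 0.3795
P₀ = 0.102281 (from M/M/c formula)
C(c,a) = [a^c/(c!(1−ρ))]·P₀ = [139.29417/(720·0.6205)]·0.102281
= 0.31177·0.102281 = 0.031888

Final: 0.031888


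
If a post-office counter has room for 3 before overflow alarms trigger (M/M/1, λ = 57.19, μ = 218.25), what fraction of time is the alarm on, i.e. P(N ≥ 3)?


ρ = 57.19/218.25 = 0.2620
P(N ≥ n) = ρ^n = 0.2620^3 = 0.017993

Final: 0.017993


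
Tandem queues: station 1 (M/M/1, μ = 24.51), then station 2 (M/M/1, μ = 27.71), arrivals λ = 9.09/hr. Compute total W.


Each node sees arrival rate λ = 9.09/hr (tandem ⇒ throughput preserved).
W₁ = 1/(μ₁−λ) = 1/(24.51−9.09) = 0.06485 hr
W₂ = 1/(μ₂−λ) = 1/(27.71−9.09) = 0.05371 hr
W_total = W₁ + W₂ = 0.06485 + 0.05371 = 0.11856 hr

Final: 0.11856 hr


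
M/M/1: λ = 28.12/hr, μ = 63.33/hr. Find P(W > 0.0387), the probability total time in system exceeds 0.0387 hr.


W ~ Exponential(μ−λ) for M/M/1.
μ − λ = 63.33 − 28.12 = 35.2100
P(W > t) = e^{−(μ−λ)t} = e^{−1.3626} = 0.255987

Final: 0.255987


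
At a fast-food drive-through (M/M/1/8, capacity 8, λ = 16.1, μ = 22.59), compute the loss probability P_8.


ρ = λ/μ = 16.1/22.59 = 0.7127
P_K = (1−ρ)ρ^K/(1−ρ^(K+1)) = (0.2873·0.066570)/(1 − 0.047445)
= 0.019125/0.952555 = 0.020078

Final: 0.020078


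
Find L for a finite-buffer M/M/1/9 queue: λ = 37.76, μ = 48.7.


ρ = 37.76/48.7 = 0.7754
L = ρ[1 − (K+1)ρ^K + Kρ^(K+1)] / [(1−ρ)(1−ρ^(K+1))]
Numerator: 0.7754·(1 − 10·0.101281 + 9·0.078529) = 0.538063
Denominator: (0.2246)·(0.921471) = 0.207000
L = 0.538063/0.207000 = 2.5993

Final: 2.5993


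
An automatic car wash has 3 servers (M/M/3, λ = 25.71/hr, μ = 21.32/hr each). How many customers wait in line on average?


a = λ/μ = 1.2059; ρ = a/3 = 0.4020
P₀ = 0.292248
Lq = P₀·a^c·ρ / (c!·(1−ρ)²) = 0.292248·1.75366·0.4020/(6·0.35764)
= 0.09600

Final: 0.09600


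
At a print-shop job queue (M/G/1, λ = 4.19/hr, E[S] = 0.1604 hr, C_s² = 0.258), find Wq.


ρ = λ·E[S] = 4.19·0.1604 = 0.6721
E[S²] = E[S]²(1+C_s²) = 0.1604²·(1+0.258) = 0.032366
Wq = λ·E[S²]/(2(1−ρ)) = 4.19·0.032366/(2·0.3279) = 0.20678 hr

Final: 0.20678 hr


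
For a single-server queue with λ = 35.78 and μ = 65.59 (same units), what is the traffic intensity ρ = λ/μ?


ρ = λ/μ = 35.78/65.59 = 0.5455

Final: 0.5455


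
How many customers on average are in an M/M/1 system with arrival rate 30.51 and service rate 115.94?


ρ = λ/μ = 30.51/115.94 = 0.2632
L = ρ/(1−ρ) = 0.2632/(1 − 0.2632) = 0.2632/0.7368 = 0.3571

Final: 0.3571


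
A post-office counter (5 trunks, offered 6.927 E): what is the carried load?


B(5,6.927) = 0.420383 (Erlang-B)
Carried load = a(1 − B) = 6.927·(1 − 0.420383) = 6.927·0.579617 = 4.0150 E

Final: 4.0150 Erlangs


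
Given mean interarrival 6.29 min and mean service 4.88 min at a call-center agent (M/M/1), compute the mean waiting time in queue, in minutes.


λ = 60/6.29 = 9.5390 /hr
μ = 60/4.88 = 12.2951 /hr
ρ = λ/μ = 9.5390/12.2951 = 0.7758
Wq = ρ/(μ−λ) = 0.7758/(12.2951−9.5390) = 0.28149 hr
In minutes: 0.28149·60 = 16.890 min

Final: 16.890 min


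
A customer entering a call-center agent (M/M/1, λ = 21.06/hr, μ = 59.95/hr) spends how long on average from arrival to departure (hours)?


W = 1/(μ−λ) = 1/(59.95 − 21.06) = 1/38.89 = 0.02571 hr

Final: 0.02571 hr


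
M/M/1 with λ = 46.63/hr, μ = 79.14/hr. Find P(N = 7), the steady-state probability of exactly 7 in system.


ρ = 46.63/79.14 = 0.5892
P_n = (1−ρ)·ρ^n = (1 − 0.5892)·0.5892^7 = 0.4108·0.024654 = 0.010128

Final: 0.010128


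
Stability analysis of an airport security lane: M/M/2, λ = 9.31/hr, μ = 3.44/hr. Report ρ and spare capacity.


Total capacity cμ = 2·3.44 = 6.88/hr
ρ = λ/(cμ) = 9.31/6.88 = 1.3532
Stable ⇔ ρ < 1: NO
Spare capacity = cμ − λ = 6.88 − 9.31 = -2.43/hr

Final: ρ = 1.3532; unstable; margin = -2.43/hr


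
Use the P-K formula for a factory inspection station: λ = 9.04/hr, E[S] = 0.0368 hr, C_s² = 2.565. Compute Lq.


ρ = λ·E[S] = 9.04·0.0368 = 0.3327
Lq = ρ²(1+C_s²)/(2(1−ρ)) = 0.1107·(1+2.565)/(2·0.6673)
= 0.1107·3.5650/1.3347 = 0.29561

Final: 0.29561


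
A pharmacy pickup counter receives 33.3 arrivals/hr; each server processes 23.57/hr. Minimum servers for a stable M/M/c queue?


Stability requires cμ > λ ⇔ c > λ/μ.
λ/μ = 33.3/23.57 = 1.4128
Minimum integer c = ⌊1.4128⌋ + 1 = 2
Check: 2·23.57 = 47.14 > 33.3, while 1·23.57 = 23.57 ≤ 33.3

Final: 2 servers


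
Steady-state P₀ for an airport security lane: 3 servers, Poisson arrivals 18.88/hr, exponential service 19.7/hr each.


a = λ/μ = 18.88/19.7 = 0.9584; ρ = a/c = 0.3195
Σ_{k=0}^{2} a^k/k! (terms k=0..2) = 1.00000 + 0.95838 + 0.45924 = 2.41762
Tail: a^3/(3!(1−ρ)) = 0.88025/(6·0.6805) = 0.21558
P₀ = 1/(2.41762 + 0.21558) = 1/2.63319 = 0.379767

Final: 0.379767


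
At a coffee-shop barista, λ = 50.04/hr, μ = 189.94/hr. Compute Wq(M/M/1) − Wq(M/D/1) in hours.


ρ = 50.04/189.94 = 0.2635
Wq(M/M/1) = ρ/(μ−λ) = 0.2635/139.90 = 0.001883 hr
Wq(M/D/1) = ρ/(2(μ−λ)) = 0.0009416 hr
Savings = 0.001883 − 0.0009416 = 0.0009416 hr

Final: 0.0009416 hr


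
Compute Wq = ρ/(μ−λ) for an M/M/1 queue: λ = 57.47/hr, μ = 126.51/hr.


ρ = 57.47/126.51 = 0.4543
Wq = ρ/(μ−λ) = 0.4543/(126.51 − 57.47) = 0.4543/69.04 = 0.006580 hr

Final: 0.006580 hr


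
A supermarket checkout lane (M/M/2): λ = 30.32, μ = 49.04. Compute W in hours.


a = 0.6183; ρ = 0.3091; P₀ = 0.527726
Lq = P₀·a^c·ρ/(c!(1−ρ)²) = 0.06533
Wq = Lq/λ = 0.06533/30.32 = 0.002155 hr
W = Wq + 1/μ = 0.002155 + 0.02039 = 0.02255 hr

Final: 0.02255 hr


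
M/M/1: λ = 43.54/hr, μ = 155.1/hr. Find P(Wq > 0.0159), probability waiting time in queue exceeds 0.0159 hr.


ρ = 43.54/155.1 = 0.2807
P(Wq > t) = ρ·e^{−(μ−λ)t} = 0.2807·e^{−1.7738}
= 0.2807·0.169686 = 0.047635

Final: 0.047635


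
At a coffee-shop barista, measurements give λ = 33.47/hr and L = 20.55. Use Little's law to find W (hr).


W = L/λ = 20.55/33.47 = 0.6140 hr

Final: 0.6140 hr


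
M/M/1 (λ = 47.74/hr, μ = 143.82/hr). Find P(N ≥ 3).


ρ = 47.74/143.82 = 0.3319
P(N ≥ n) = ρ^n = 0.3319^3 = 0.036575

Final: 0.036575


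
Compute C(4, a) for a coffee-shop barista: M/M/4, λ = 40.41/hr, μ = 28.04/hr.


a = λ/μ = 1.4412; ρ = a/4 = 0.3603
P₀ = 0.234772 (from M/M/c formula)
C(c,a) = [a^c/(c!(1−ρ))]·P₀ = [4.31363/(24·0.6397)]·0.234772
= 0.28096·0.234772 = 0.065962

Final: 0.065962


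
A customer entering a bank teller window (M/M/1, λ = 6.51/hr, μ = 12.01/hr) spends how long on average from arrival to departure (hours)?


W = 1/(μ−λ) = 1/(12.01 − 6.51) = 1/5.50 = 0.1818 hr

Final: 0.1818 hr


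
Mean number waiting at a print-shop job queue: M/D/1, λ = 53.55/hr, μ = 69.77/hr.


ρ = 53.55/69.77 = 0.7675
M/D/1: Lq = ρ²/(2(1−ρ)) = 0.5891/(2·0.2325) = 1.26698

Final: 1.26698


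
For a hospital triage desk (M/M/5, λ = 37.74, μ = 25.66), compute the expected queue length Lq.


a = λ/μ = 1.4708; ρ = a/5 = 0.2942
P₀ = 0.229419
Lq = P₀·a^c·ρ / (c!·(1−ρ)²) = 0.229419·6.88218·0.2942/(120·0.49822)
= 0.007768

Final: 0.007768


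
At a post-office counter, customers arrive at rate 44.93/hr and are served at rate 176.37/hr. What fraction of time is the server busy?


ρ = λ/μ = 44.93/176.37 = 0.2547

Final: 0.2547


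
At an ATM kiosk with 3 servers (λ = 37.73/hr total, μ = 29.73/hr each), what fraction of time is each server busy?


ρ = λ/(cμ) = 37.73/(3·29.73) = 37.73/89.19 = 0.4230

Final: 0.4230


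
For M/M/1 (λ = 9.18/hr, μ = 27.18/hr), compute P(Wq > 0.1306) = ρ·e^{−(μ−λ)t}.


ρ = 9.18/27.18 = 0.3377
P(Wq > t) = ρ·e^{−(μ−λ)t} = 0.3377·e^{−2.3508}
= 0.3377·0.095293 = 0.032185

Final: 0.032185


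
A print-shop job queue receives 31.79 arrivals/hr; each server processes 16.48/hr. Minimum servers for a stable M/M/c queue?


Stability requires cμ > λ ⇔ c > λ/μ.
λ/μ = 31.79/16.48 = 1.9290
Minimum integer c = ⌊1.9290⌋ + 1 = 2
Check: 2·16.48 = 32.96 > 31.79, while 1·16.48 = 16.48 ≤ 31.79

Final: 2 servers


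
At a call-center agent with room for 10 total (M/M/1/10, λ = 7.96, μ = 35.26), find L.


ρ = 7.96/35.26 = 0.2258
L = ρ[1 − (K+1)ρ^K + Kρ^(K+1)] / [(1−ρ)(1−ρ^(K+1))]
Numerator: 0.2258·(1 − 11·0.0000003438 + 10·0.00000007761) = 0.225751
Denominator: (0.7742)·(1.000000) = 0.774248
L = 0.225751/0.774248 = 0.2916

Final: 0.2916


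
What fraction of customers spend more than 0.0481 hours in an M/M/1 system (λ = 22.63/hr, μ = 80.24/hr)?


W ~ Exponential(μ−λ) for M/M/1.
μ − λ = 80.24 − 22.63 = 57.6100
P(W > t) = e^{−(μ−λ)t} = e^{−2.7710} = 0.062597

Final: 0.062597


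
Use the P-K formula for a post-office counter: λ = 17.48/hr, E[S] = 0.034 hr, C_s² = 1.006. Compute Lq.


ρ = λ·E[S] = 17.48·0.034 = 0.5943
Lq = ρ²(1+C_s²)/(2(1−ρ)) = 0.3532·(1+1.006)/(2·0.4057)
= 0.3532·2.0060/0.8114 = 0.87329

Final: 0.87329


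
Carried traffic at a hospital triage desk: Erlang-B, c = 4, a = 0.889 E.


B(4,0.889) = 0.010722 (Erlang-B)
Carried load = a(1 − B) = 0.889·(1 − 0.010722) = 0.889·0.989278 = 0.8795 E

Final: 0.8795 Erlangs


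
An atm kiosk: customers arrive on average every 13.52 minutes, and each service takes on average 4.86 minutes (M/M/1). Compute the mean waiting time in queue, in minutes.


λ = 60/13.52 = 4.4379 /hr
μ = 60/4.86 = 12.3457 /hr
ρ = λ/μ = 4.4379/12.3457 = 0.3595
Wq = ρ/(μ−λ) = 0.3595/(12.3457−4.4379) = 0.04546 hr
In minutes: 0.04546·60 = 2.727 min

Final: 2.727 min


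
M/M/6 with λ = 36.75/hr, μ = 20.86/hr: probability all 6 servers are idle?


a = λ/μ = 36.75/20.86 = 1.7617; ρ = a/c = 0.2936
Σ_{k=0}^{5} a^k/k! (terms k=0..5) = 1.00000 + 1.76174 + 1.55187 + 0.91133 + 0.40138 + 0.14143 = 5.76776
Tail: a^6/(6!(1−ρ)) = 29.89911/(720·0.7064) = 0.05879
P₀ = 1/(5.76776 + 0.05879) = 1/5.82655 = 0.171628

Final: 0.171628


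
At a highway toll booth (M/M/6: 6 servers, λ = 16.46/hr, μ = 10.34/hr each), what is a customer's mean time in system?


a = 1.5919; ρ = 0.2653; P₀ = 0.203469
Lq = P₀·a^c·ρ/(c!(1−ρ)²) = 0.002260
Wq = Lq/λ = 0.002260/16.46 = 0.0001373 hr
W = Wq + 1/μ = 0.0001373 + 0.09671 = 0.09685 hr

Final: 0.09685 hr


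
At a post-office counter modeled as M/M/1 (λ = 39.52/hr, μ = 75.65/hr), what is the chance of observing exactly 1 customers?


ρ = 39.52/75.65 = 0.5224
P_n = (1−ρ)·ρ^n = (1 − 0.5224)·0.5224^1 = 0.4776·0.522406 = 0.249498

Final: 0.249498


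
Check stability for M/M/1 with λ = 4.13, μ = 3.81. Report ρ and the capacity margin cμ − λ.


Total capacity cμ = 1·3.81 = 3.81/hr
ρ = λ/(cμ) = 4.13/3.81 = 1.0840
Stable ⇔ ρ < 1: NO
Spare capacity = cμ − λ = 3.81 − 4.13 = -0.32/hr

Final: ρ = 1.0840; unstable; margin = -0.32/hr


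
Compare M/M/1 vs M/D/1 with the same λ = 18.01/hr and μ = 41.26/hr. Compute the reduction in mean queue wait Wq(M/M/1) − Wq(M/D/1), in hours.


ρ = 18.01/41.26 = 0.4365
Wq(M/M/1) = ρ/(μ−λ) = 0.4365/23.25 = 0.01877 hr
Wq(M/D/1) = ρ/(2(μ−λ)) = 0.009387 hr
Savings = 0.01877 − 0.009387 = 0.009387 hr

Final: 0.009387 hr


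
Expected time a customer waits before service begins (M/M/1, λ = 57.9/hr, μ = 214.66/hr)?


ρ = 57.9/214.66 = 0.2697
Wq = ρ/(μ−λ) = 0.2697/(214.66 − 57.9) = 0.2697/156.76 = 0.001721 hr

Final: 0.001721 hr


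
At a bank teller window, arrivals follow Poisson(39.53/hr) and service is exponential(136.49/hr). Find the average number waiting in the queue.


ρ = 39.53/136.49 = 0.2896
Lq = ρ²/(1−ρ) = 0.08388/0.7104 = 0.1181

Final: 0.1181


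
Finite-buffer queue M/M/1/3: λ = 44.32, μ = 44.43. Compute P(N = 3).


ρ = λ/μ = 44.32/44.43 = 0.9975
P_K = (1−ρ)ρ^K/(1−ρ^(K+1)) = (0.002476·0.992591)/(1 − 0.990133)
= 0.002457/0.009867 = 0.249071

Final: 0.249071


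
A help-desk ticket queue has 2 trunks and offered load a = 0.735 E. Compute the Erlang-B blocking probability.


B(c,a) = (a^c/c!) / Σ_{k=0}^{c} a^k/k!
a^2/2! = 0.270112
Σ terms (k=0..2): 1.00000 + 0.73500 + 0.27011 = 2.005113
B = 0.270112/2.005113 = 0.134712

Final: 0.134712


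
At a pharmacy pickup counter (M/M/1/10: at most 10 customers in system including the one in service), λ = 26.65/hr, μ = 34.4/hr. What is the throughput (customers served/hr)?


ρ = 0.7747; P_K = (1−ρ)ρ^10/(1−ρ^11) = 0.018670
λ_eff = λ(1 − P_K) = 26.65·(1 − 0.018670) = 26.65·0.981330 = 26.1524 /hr

Final: 26.1524 /hr


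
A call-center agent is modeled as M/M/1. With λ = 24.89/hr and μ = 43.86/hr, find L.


ρ = λ/μ = 24.89/43.86 = 0.5675
L = ρ/(1−ρ) = 0.5675/(1 − 0.5675) = 0.5675/0.4325 = 1.3121

Final: 1.3121


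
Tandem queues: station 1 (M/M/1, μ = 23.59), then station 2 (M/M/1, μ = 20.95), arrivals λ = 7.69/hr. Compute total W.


Each node sees arrival rate λ = 7.69/hr (tandem ⇒ throughput preserved).
W₁ = 1/(μ₁−λ) = 1/(23.59−7.69) = 0.06289 hr
W₂ = 1/(μ₂−λ) = 1/(20.95−7.69) = 0.07541 hr
W_total = W₁ + W₂ = 0.06289 + 0.07541 = 0.13831 hr

Final: 0.13831 hr


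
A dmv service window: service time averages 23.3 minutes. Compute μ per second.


μ = 1/(service time) in consistent units.
1 second = 0.0166667 min, so μ = 0.0166667/23.3 = 0.0007153 per second

Final: 0.0007153 /sec


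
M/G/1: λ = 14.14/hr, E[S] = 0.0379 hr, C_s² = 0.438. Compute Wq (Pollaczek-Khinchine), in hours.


ρ = λ·E[S] = 14.14·0.0379 = 0.5359
E[S²] = E[S]²(1+C_s²) = 0.0379²·(1+0.438) = 0.002066
Wq = λ·E[S²]/(2(1−ρ)) = 14.14·0.002066/(2·0.4641) = 0.03147 hr

Final: 0.03147 hr


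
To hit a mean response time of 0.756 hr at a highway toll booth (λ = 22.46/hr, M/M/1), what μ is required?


W = 1/(μ−λ) ⇒ μ − λ = 1/W = 1/0.756 = 1.3228
μ = λ + 1/W = 22.46 + 1.3228 = 23.7828 per hr

Final: 23.7828 /hr


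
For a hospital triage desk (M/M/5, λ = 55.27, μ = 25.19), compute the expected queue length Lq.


a = λ/μ = 2.1941; ρ = a/5 = 0.4388
P₀ = 0.110102
Lq = P₀·a^c·ρ / (c!·(1−ρ)²) = 0.110102·50.85182·0.4388/(120·0.31492)
= 0.06501

Final: 0.06501


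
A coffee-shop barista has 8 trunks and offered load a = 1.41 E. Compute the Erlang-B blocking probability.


B(c,a) = (a^c/c!) / Σ_{k=0}^{c} a^k/k!
a^8/8! = 0.0003875
Σ terms (k=0..8): 1.00000 + 1.41000 + 0.99405 + 0.46720 + 0.16469 + 0.04644 + 0.01091 + 0.002198 + 0.0003875 = 4.095885
B = 0.0003875/4.095885 = 0.00009460

Final: 0.00009460


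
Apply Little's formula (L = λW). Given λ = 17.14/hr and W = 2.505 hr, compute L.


L = λW = 17.14·2.505 = 42.9357

Final: 42.9357


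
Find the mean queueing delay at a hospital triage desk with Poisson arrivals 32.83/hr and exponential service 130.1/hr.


ρ = 32.83/130.1 = 0.2523
Wq = ρ/(μ−λ) = 0.2523/(130.1 − 32.83) = 0.2523/97.27 = 0.002594 hr

Final: 0.002594 hr


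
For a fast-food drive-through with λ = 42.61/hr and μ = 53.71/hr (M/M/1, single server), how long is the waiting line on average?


ρ = 42.61/53.71 = 0.7933
Lq = ρ²/(1−ρ) = 0.6294/0.2067 = 3.0454

Final: 3.0454


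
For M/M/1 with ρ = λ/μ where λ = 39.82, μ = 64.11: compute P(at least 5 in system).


ρ = 39.82/64.11 = 0.6211
P(N ≥ n) = ρ^n = 0.6211^5 = 0.092444

Final: 0.092444


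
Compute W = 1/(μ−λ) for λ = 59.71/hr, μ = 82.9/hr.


W = 1/(μ−λ) = 1/(82.9 − 59.71) = 1/23.19 = 0.04312 hr

Final: 0.04312 hr


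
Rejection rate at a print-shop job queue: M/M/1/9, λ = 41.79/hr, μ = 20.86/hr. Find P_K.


ρ = λ/μ = 41.79/20.86 = 2.0034
P_K = (1−ρ)ρ^K/(1−ρ^(K+1)) = (-1.0034·519.783637)/(1 − 1041.311514)
= -521.527877/-1040.311514 = 0.501319

Final: 0.501319


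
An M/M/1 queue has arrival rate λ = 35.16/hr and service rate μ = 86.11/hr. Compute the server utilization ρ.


ρ = λ/μ = 35.16/86.11 = 0.4083

Final: 0.4083


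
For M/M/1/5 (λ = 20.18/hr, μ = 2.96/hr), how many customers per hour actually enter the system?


ρ = 6.8176; P_K = (1−ρ)ρ^5/(1−ρ^6) = 0.853329
λ_eff = λ(1 − P_K) = 20.18·(1 − 0.853329) = 20.18·0.146671 = 2.9598 /hr

Final: 2.9598 /hr


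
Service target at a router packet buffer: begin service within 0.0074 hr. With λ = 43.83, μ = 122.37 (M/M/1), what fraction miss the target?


ρ = 43.83/122.37 = 0.3582
P(Wq > t) = ρ·e^{−(μ−λ)t} = 0.3582·e^{−0.5812}
= 0.3582·0.559229 = 0.200302

Final: 0.200302


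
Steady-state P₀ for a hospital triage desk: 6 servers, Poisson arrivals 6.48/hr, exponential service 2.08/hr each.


a = λ/μ = 6.48/2.08 = 3.1154; ρ = a/c = 0.5192
Σ_{k=0}^{5} a^k/k! (terms k=0..5) = 1.00000 + 3.11538 + 4.85281 + 5.03946 + 3.92496 + 2.44555 = 20.37817
Tail: a^6/(6!(1−ρ)) = 914.26064/(720·0.4808) = 2.64120
P₀ = 1/(20.37817 + 2.64120) = 1/23.01936 = 0.043442

Final: 0.043442


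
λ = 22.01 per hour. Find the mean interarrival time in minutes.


Mean interarrival time = 1/λ = 1/22.01 hour = 0.04543 hour
In minutes: 0.04543 × 60 = 2.7260 min

Final: 2.7260 min


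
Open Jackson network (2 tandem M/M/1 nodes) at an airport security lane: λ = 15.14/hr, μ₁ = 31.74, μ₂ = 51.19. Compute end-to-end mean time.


Each node sees arrival rate λ = 15.14/hr (tandem ⇒ throughput preserved).
W₁ = 1/(μ₁−λ) = 1/(31.74−15.14) = 0.06024 hr
W₂ = 1/(μ₂−λ) = 1/(51.19−15.14) = 0.02774 hr
W_total = W₁ + W₂ = 0.06024 + 0.02774 = 0.08798 hr

Final: 0.08798 hr


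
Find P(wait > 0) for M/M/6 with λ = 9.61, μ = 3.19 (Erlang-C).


a = λ/μ = 3.0125; ρ = a/6 = 0.5021
P₀ = 0.048329 (from M/M/c formula)
C(c,a) = [a^c/(c!(1−ρ))]·P₀ = [747.47424/(720·0.4979)]·0.048329
= 2.08503·0.048329 = 0.100768

Final: 0.100768


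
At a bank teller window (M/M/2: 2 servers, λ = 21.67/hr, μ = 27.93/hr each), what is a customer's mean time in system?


a = 0.7759; ρ = 0.3879; P₀ = 0.440991
Lq = P₀·a^c·ρ/(c!(1−ρ)²) = 0.13745
Wq = Lq/λ = 0.13745/21.67 = 0.006343 hr
W = Wq + 1/μ = 0.006343 + 0.03580 = 0.04215 hr

Final: 0.04215 hr


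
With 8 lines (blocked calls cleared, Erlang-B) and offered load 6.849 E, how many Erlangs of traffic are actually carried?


B(8,6.849) = 0.170134 (Erlang-B)
Carried load = a(1 − B) = 6.849·(1 − 0.170134) = 6.849·0.829866 = 5.6838 E

Final: 5.6838 Erlangs


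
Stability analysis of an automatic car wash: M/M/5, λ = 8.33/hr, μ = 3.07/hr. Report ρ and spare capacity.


Total capacity cμ = 5·3.07 = 15.35/hr
ρ = λ/(cμ) = 8.33/15.35 = 0.5427
Stable ⇔ ρ < 1: YES
Spare capacity = cμ − λ = 15.35 − 8.33 = 7.02/hr

Final: ρ = 0.5427; stable; margin = 7.02/hr


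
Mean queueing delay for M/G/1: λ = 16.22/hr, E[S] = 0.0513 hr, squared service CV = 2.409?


ρ = λ·E[S] = 16.22·0.0513 = 0.8321
E[S²] = E[S]²(1+C_s²) = 0.0513²·(1+2.409) = 0.008971
Wq = λ·E[S²]/(2(1−ρ)) = 16.22·0.008971/(2·0.1679) = 0.43331 hr

Final: 0.43331 hr


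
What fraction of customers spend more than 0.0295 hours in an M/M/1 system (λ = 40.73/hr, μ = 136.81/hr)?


W ~ Exponential(μ−λ) for M/M/1.
μ − λ = 136.81 − 40.73 = 96.0800
P(W > t) = e^{−(μ−λ)t} = e^{−2.8344} = 0.058756

Final: 0.058756


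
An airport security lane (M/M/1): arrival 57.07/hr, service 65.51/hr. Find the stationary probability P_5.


ρ = 57.07/65.51 = 0.8712
P_n = (1−ρ)·ρ^n = (1 − 0.8712)·0.8712^5 = 0.1288·0.501766 = 0.064645

Final: 0.064645


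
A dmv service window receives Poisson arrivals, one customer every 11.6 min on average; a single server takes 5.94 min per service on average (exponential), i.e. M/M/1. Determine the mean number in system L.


λ = 60/11.6 = 5.1724 /hr
μ = 60/5.94 = 10.1010 /hr
ρ = λ/μ = 5.1724/10.1010 = 0.5121
L = ρ/(1−ρ) = 0.5121/0.4879 = 1.0495

Final: 1.0495


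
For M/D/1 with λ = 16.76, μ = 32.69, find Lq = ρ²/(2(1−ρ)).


ρ = 16.76/32.69 = 0.5127
M/D/1: Lq = ρ²/(2(1−ρ)) = 0.2629/(2·0.4873) = 0.26970

Final: 0.26970


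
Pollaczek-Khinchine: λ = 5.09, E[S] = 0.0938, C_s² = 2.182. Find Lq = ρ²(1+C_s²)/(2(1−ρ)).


ρ = λ·E[S] = 5.09·0.0938 = 0.4774
Lq = ρ²(1+C_s²)/(2(1−ρ)) = 0.2280·(1+2.182)/(2·0.5226)
= 0.2280·3.1820/1.0451 = 0.69403

Final: 0.69403


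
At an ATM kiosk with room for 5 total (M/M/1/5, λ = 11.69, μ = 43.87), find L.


ρ = 11.69/43.87 = 0.2665
L = ρ[1 − (K+1)ρ^K + Kρ^(K+1)] / [(1−ρ)(1−ρ^(K+1))]
Numerator: 0.2665·(1 − 6·0.001343 + 5·0.0003580) = 0.264798
Denominator: (0.7335)·(0.999642) = 0.733268
L = 0.264798/0.733268 = 0.3611

Final: 0.3611


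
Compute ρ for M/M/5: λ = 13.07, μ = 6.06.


ρ = λ/(cμ) = 13.07/(5·6.06) = 13.07/30.30 = 0.4314

Final: 0.4314


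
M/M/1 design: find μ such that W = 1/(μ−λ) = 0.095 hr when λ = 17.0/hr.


W = 1/(μ−λ) ⇒ μ − λ = 1/W = 1/0.095 = 10.5263
μ = λ + 1/W = 17.0 + 10.5263 = 27.5263 per hr

Final: 27.5263 /hr


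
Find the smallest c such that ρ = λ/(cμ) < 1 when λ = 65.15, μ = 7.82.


Stability requires cμ > λ ⇔ c > λ/μ.
λ/μ = 65.15/7.82 = 8.3312
Minimum integer c = ⌊8.3312⌋ + 1 = 9
Check: 9·7.82 = 70.38 > 65.15, while 8·7.82 = 62.56 ≤ 65.15

Final: 9 servers


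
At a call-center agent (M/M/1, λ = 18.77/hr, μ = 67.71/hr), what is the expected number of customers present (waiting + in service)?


ρ = λ/μ = 18.77/67.71 = 0.2772
L = ρ/(1−ρ) = 0.2772/(1 − 0.2772) = 0.2772/0.7228 = 0.3835

Final: 0.3835


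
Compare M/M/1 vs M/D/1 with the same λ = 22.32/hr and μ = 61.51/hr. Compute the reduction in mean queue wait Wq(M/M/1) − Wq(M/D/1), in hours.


ρ = 22.32/61.51 = 0.3629
Wq(M/M/1) = ρ/(μ−λ) = 0.3629/39.19 = 0.009259 hr
Wq(M/D/1) = ρ/(2(μ−λ)) = 0.004630 hr
Savings = 0.009259 − 0.004630 = 0.004630 hr

Final: 0.004630 hr


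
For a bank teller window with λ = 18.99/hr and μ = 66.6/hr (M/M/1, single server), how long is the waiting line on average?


ρ = 18.99/66.6 = 0.2851
Lq = ρ²/(1−ρ) = 0.08130/0.7149 = 0.1137

Final: 0.1137


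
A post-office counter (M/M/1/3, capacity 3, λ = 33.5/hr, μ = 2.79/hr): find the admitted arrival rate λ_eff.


ρ = 12.0072; P_K = (1−ρ)ρ^3/(1−ρ^4) = 0.916761
λ_eff = λ(1 − P_K) = 33.5·(1 − 0.916761) = 33.5·0.083239 = 2.7885 /hr

Final: 2.7885 /hr


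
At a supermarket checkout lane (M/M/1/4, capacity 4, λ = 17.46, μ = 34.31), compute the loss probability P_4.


ρ = λ/μ = 17.46/34.31 = 0.5089
P_K = (1−ρ)ρ^K/(1−ρ^(K+1)) = (0.4911·0.067065)/(1 − 0.034129)
= 0.032936/0.965871 = 0.034100

Final: 0.034100


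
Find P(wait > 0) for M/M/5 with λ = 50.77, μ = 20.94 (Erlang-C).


a = λ/μ = 2.4245; ρ = a/5 = 0.4849
P₀ = 0.086697 (from M/M/c formula)
C(c,a) = [a^c/(c!(1−ρ))]·P₀ = [83.78233/(120·0.5151)]·0.086697
= 1.35546·0.086697 = 0.117514

Final: 0.117514


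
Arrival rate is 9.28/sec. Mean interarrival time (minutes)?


Mean interarrival time = 1/λ = 1/9.28 second = 0.10776 second
In minutes: 0.10776 × 0.0166667 = 0.001796 min

Final: 0.001796 min


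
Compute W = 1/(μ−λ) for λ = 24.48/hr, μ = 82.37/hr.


W = 1/(μ−λ) = 1/(82.37 − 24.48) = 1/57.89 = 0.01727 hr

Final: 0.01727 hr


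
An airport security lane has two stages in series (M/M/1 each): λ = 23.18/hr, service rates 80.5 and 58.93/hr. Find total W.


Each node sees arrival rate λ = 23.18/hr (tandem ⇒ throughput preserved).
W₁ = 1/(μ₁−λ) = 1/(80.5−23.18) = 0.01745 hr
W₂ = 1/(μ₂−λ) = 1/(58.93−23.18) = 0.02797 hr
W_total = W₁ + W₂ = 0.01745 + 0.02797 = 0.04542 hr

Final: 0.04542 hr


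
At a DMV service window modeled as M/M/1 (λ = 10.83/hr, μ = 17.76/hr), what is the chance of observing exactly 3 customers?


ρ = 10.83/17.76 = 0.6098
P_n = (1−ρ)·ρ^n = (1 − 0.6098)·0.6098^3 = 0.3902·0.226755 = 0.088480

Final: 0.088480


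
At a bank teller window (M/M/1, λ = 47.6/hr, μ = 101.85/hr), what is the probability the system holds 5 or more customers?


ρ = 47.6/101.85 = 0.4674
P(N ≥ n) = ρ^n = 0.4674^5 = 0.022296

Final: 0.022296


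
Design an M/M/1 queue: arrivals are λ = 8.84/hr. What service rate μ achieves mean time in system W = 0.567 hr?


W = 1/(μ−λ) ⇒ μ − λ = 1/W = 1/0.567 = 1.7637
μ = λ + 1/W = 8.84 + 1.7637 = 10.6037 per hr

Final: 10.6037 /hr


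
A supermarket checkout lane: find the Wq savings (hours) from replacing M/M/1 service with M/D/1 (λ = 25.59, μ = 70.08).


ρ = 25.59/70.08 = 0.3652
Wq(M/M/1) = ρ/(μ−λ) = 0.3652/44.49 = 0.008208 hr
Wq(M/D/1) = ρ/(2(μ−λ)) = 0.004104 hr
Savings = 0.008208 − 0.004104 = 0.004104 hr

Final: 0.004104 hr


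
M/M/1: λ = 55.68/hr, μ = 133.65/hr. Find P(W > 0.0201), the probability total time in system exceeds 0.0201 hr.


W ~ Exponential(μ−λ) for M/M/1.
μ − λ = 133.65 − 55.68 = 77.9700
P(W > t) = e^{−(μ−λ)t} = e^{−1.5672} = 0.208629

Final: 0.208629


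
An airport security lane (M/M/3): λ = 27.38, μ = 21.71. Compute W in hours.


a = 1.2612; ρ = 0.4204; P₀ = 0.275235
Lq = P₀·a^c·ρ/(c!(1−ρ)²) = 0.11515
Wq = Lq/λ = 0.11515/27.38 = 0.004206 hr
W = Wq + 1/μ = 0.004206 + 0.04606 = 0.05027 hr

Final: 0.05027 hr


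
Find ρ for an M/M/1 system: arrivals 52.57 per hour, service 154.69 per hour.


ρ = λ/μ = 52.57/154.69 = 0.3398

Final: 0.3398


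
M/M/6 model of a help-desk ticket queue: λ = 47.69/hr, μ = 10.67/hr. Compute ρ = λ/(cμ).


ρ = λ/(cμ) = 47.69/(6·10.67) = 47.69/64.02 = 0.7449

Final: 0.7449


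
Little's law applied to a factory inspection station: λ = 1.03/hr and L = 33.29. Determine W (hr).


W = L/λ = 33.29/1.03 = 32.3204 hr

Final: 32.3204 hr


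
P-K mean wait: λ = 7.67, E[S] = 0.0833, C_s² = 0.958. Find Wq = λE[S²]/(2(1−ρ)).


ρ = λ·E[S] = 7.67·0.0833 = 0.6389
E[S²] = E[S]²(1+C_s²) = 0.0833²·(1+0.958) = 0.013586
Wq = λ·E[S²]/(2(1−ρ)) = 7.67·0.013586/(2·0.3611) = 0.14430 hr

Final: 0.14430 hr


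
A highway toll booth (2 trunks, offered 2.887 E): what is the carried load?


B(2,2.887) = 0.517406 (Erlang-B)
Carried load = a(1 − B) = 2.887·(1 − 0.517406) = 2.887·0.482594 = 1.3932 E

Final: 1.3932 Erlangs


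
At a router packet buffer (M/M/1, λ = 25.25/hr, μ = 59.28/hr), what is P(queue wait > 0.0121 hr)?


ρ = 25.25/59.28 = 0.4259
P(Wq > t) = ρ·e^{−(μ−λ)t} = 0.4259·e^{−0.4118}
= 0.4259·0.662481 = 0.282180

Final: 0.282180


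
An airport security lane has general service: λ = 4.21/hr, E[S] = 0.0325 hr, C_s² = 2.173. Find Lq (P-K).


ρ = λ·E[S] = 4.21·0.0325 = 0.1368
Lq = ρ²(1+C_s²)/(2(1−ρ)) = 0.01872·(1+2.173)/(2·0.8632)
= 0.01872·3.1730/1.7264 = 0.03441

Final: 0.03441


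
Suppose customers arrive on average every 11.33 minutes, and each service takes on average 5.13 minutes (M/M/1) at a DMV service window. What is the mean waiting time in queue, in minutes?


λ = 60/11.33 = 5.2957 /hr
μ = 60/5.13 = 11.6959 /hr
ρ = λ/μ = 5.2957/11.6959 = 0.4528
Wq = ρ/(μ−λ) = 0.4528/(11.6959−5.2957) = 0.07074 hr
In minutes: 0.07074·60 = 4.245 min

Final: 4.245 min


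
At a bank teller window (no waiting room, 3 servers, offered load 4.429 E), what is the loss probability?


B(c,a) = (a^c/c!) / Σ_{k=0}^{c} a^k/k!
a^3/3! = 14.479908
Σ terms (k=0..3): 1.00000 + 4.42900 + 9.80802 + 14.47991 = 29.716928
B = 14.479908/29.716928 = 0.487261

Final: 0.487261


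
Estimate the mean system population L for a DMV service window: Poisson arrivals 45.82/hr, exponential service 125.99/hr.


ρ = λ/μ = 45.82/125.99 = 0.3637
L = ρ/(1−ρ) = 0.3637/(1 − 0.3637) = 0.3637/0.6363 = 0.5715

Final: 0.5715


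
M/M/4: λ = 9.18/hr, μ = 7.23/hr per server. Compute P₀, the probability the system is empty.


a = λ/μ = 9.18/7.23 = 1.2697; ρ = a/c = 0.3174
Σ_{k=0}^{3} a^k/k! (terms k=0..3) = 1.00000 + 1.26971 + 0.80608 + 0.34116 = 3.41695
Tail: a^4/(4!(1−ρ)) = 2.59907/(24·0.6826) = 0.15866
P₀ = 1/(3.41695 + 0.15866) = 1/3.57561 = 0.279673

Final: 0.279673


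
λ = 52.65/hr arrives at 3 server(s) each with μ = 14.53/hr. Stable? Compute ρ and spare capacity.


Total capacity cμ = 3·14.53 = 43.59/hr
ρ = λ/(cμ) = 52.65/43.59 = 1.2078
Stable ⇔ ρ < 1: NO
Spare capacity = cμ − λ = 43.59 − 52.65 = -9.06/hr

Final: ρ = 1.2078; unstable; margin = -9.06/hr


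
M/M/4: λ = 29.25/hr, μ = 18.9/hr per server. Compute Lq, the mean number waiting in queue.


a = λ/μ = 1.5476; ρ = a/4 = 0.3869
P₀ = 0.210401
Lq = P₀·a^c·ρ / (c!·(1−ρ)²) = 0.210401·5.73662·0.3869/(24·0.37589)
= 0.05177

Final: 0.05177


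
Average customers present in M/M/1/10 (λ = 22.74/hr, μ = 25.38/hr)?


ρ = 22.74/25.38 = 0.8960
L = ρ[1 − (K+1)ρ^K + Kρ^(K+1)] / [(1−ρ)(1−ρ^(K+1))]
Numerator: 0.8960·(1 − 11·0.333418 + 10·0.298736) = 0.286504
Denominator: (0.1040)·(0.701264) = 0.072945
L = 0.286504/0.072945 = 3.9277

Final: 3.9277


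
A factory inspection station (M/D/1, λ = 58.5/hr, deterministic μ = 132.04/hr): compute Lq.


ρ = 58.5/132.04 = 0.4430
M/D/1: Lq = ρ²/(2(1−ρ)) = 0.1963/(2·0.5570) = 0.17622

Final: 0.17622


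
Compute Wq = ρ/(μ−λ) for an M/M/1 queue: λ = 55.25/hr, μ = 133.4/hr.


ρ = 55.25/133.4 = 0.4142
Wq = ρ/(μ−λ) = 0.4142/(133.4 − 55.25) = 0.4142/78.15 = 0.005300 hr

Final: 0.005300 hr


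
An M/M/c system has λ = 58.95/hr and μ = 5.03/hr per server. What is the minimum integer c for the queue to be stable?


Stability requires cμ > λ ⇔ c > λ/μ.
λ/μ = 58.95/5.03 = 11.7197
Minimum integer c = ⌊11.7197⌋ + 1 = 12
Check: 12·5.03 = 60.36 > 58.95, while 11·5.03 = 55.33 ≤ 58.95

Final: 12 servers


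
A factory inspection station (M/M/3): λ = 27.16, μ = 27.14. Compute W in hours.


a = 1.0007; ρ = 0.3336; P₀ = 0.363356
Lq = P₀·a^c·ρ/(c!(1−ρ)²) = 0.04559
Wq = Lq/λ = 0.04559/27.16 = 0.001678 hr
W = Wq + 1/μ = 0.001678 + 0.03685 = 0.03852 hr

Final: 0.03852 hr


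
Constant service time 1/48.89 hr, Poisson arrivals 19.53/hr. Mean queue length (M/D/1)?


ρ = 19.53/48.89 = 0.3995
M/D/1: Lq = ρ²/(2(1−ρ)) = 0.1596/(2·0.6005) = 0.13286

Final: 0.13286


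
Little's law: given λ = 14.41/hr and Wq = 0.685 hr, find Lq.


Lq = λWq = 14.41·0.685 = 9.8709

Final: 9.8709


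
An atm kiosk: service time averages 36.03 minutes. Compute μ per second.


μ = 1/(service time) in consistent units.
1 second = 0.0166667 min, so μ = 0.0166667/36.03 = 0.0004626 per second

Final: 0.0004626 /sec


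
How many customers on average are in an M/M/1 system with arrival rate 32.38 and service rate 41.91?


ρ = λ/μ = 32.38/41.91 = 0.7726
L = ρ/(1−ρ) = 0.7726/(1 − 0.7726) = 0.7726/0.2274 = 3.3977

Final: 3.3977


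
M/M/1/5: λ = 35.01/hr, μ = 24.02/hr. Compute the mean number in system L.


ρ = 35.01/24.02 = 1.4575
L = ρ[1 − (K+1)ρ^K + Kρ^(K+1)] / [(1−ρ)(1−ρ^(K+1))]
Numerator: 1.4575·(1 − 6·6.578025 + 5·9.587705) = 13.803402
Denominator: (-0.4575)·(-8.587705) = 3.929179
L = 13.803402/3.929179 = 3.5131

Final: 3.5131


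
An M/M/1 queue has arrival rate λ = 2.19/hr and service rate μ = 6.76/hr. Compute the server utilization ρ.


ρ = λ/μ = 2.19/6.76 = 0.3240

Final: 0.3240


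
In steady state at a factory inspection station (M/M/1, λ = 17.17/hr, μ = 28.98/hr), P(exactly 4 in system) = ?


ρ = 17.17/28.98 = 0.5925
P_n = (1−ρ)·ρ^n = (1 − 0.5925)·0.5925^4 = 0.4075·0.123222 = 0.050216

Final: 0.050216


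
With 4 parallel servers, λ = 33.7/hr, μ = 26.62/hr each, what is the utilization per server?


ρ = λ/(cμ) = 33.7/(4·26.62) = 33.7/106.48 = 0.3165

Final: 0.3165


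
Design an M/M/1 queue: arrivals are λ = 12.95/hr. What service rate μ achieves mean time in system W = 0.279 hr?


W = 1/(μ−λ) ⇒ μ − λ = 1/W = 1/0.279 = 3.5842
μ = λ + 1/W = 12.95 + 3.5842 = 16.5342 per hr

Final: 16.5342 /hr


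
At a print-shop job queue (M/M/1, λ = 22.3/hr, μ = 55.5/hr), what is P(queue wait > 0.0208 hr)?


ρ = 22.3/55.5 = 0.4018
P(Wq > t) = ρ·e^{−(μ−λ)t} = 0.4018·e^{−0.6906}
= 0.4018·0.501295 = 0.201421

Final: 0.201421


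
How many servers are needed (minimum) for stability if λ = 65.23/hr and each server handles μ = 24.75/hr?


Stability requires cμ > λ ⇔ c > λ/μ.
λ/μ = 65.23/24.75 = 2.6356
Minimum integer c = ⌊2.6356⌋ + 1 = 3
Check: 3·24.75 = 74.25 > 65.23, while 2·24.75 = 49.50 ≤ 65.23

Final: 3 servers


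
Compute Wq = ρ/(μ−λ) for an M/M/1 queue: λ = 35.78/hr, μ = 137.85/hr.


ρ = 35.78/137.85 = 0.2596
Wq = ρ/(μ−λ) = 0.2596/(137.85 − 35.78) = 0.2596/102.07 = 0.002543 hr

Final: 0.002543 hr
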